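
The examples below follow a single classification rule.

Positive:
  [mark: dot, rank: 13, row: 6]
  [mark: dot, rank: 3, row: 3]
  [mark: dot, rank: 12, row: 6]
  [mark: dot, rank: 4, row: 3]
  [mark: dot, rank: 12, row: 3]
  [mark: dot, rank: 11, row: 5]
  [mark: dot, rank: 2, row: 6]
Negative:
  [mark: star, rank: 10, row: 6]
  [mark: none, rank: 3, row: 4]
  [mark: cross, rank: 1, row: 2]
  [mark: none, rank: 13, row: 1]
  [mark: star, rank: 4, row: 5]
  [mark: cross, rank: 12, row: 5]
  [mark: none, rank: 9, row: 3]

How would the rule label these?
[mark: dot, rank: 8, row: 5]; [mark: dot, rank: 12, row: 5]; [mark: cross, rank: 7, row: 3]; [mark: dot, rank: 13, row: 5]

The pattern is that an item is 'Positive' exactly when: mark is dot.
[mark: dot, rank: 8, row: 5]: mark is dot, passes → Positive.
[mark: dot, rank: 12, row: 5]: mark is dot, passes → Positive.
[mark: cross, rank: 7, row: 3]: mark is cross, does not fit → Negative.
[mark: dot, rank: 13, row: 5]: mark is dot, passes → Positive.

Positive, Positive, Negative, Positive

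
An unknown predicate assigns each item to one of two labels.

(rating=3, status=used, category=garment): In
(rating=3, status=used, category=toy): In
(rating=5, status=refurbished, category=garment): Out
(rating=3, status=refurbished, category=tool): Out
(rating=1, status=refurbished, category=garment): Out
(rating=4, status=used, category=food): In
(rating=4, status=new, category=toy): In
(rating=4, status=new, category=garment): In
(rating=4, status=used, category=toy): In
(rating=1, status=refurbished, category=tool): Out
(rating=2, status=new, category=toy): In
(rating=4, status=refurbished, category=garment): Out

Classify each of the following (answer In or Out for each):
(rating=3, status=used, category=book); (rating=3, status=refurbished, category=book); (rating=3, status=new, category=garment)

In, Out, In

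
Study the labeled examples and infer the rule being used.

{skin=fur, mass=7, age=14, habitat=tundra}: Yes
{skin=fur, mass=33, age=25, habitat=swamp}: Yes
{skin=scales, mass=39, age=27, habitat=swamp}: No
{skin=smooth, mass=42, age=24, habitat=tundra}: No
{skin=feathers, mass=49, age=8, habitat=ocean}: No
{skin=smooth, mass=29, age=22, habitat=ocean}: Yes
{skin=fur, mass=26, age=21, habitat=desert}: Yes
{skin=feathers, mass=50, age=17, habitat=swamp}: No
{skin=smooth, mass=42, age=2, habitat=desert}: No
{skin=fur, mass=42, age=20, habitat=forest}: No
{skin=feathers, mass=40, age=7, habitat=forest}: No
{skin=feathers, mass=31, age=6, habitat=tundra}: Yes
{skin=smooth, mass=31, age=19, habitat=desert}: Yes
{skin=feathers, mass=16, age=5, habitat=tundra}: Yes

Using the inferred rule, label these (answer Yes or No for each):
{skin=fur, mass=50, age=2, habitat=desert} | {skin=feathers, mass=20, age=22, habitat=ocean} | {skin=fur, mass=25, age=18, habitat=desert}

No, Yes, Yes

All 'Yes' examples share one property — mass ≤ 33 — and every 'No' example lacks it.
{skin=fur, mass=50, age=2, habitat=desert} → mass = 50 → No.
{skin=feathers, mass=20, age=22, habitat=ocean} → mass = 20 → Yes.
{skin=fur, mass=25, age=18, habitat=desert} → mass = 25 → Yes.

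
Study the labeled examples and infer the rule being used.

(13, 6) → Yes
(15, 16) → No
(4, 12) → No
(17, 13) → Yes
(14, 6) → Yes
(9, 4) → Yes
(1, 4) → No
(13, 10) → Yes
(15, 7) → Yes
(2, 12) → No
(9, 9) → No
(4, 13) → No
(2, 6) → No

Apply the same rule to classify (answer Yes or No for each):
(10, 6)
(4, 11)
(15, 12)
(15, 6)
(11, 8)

Yes, No, Yes, Yes, Yes

The common property of the 'Yes' items is: first > second. No 'No' item has it.
(10, 6): 10 > 6, meets the rule → Yes.
(4, 11): 4 < 11, doesn't qualify → No.
(15, 12): 15 > 12, meets the rule → Yes.
(15, 6): 15 > 6, meets the rule → Yes.
(11, 8): 11 > 8, meets the rule → Yes.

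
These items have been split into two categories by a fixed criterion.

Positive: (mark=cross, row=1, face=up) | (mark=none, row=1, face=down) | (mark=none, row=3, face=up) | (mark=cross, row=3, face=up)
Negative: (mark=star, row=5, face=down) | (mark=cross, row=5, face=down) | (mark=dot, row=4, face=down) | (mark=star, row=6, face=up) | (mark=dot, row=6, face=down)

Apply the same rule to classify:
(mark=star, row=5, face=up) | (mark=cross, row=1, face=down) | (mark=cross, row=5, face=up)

The classifier is using: row ≤ 3.
(mark=star, row=5, face=up): Negative (row = 5).
(mark=cross, row=1, face=down): Positive (row = 1).
(mark=cross, row=5, face=up): Negative (row = 5).

Negative, Positive, Negative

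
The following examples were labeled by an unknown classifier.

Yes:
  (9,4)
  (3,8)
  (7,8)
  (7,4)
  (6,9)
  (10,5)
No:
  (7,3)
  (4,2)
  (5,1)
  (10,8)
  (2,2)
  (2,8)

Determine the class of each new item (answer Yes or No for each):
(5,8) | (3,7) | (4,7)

The common property of the 'Yes' items is: sum is odd. No 'No' item has it.

Yes, No, Yes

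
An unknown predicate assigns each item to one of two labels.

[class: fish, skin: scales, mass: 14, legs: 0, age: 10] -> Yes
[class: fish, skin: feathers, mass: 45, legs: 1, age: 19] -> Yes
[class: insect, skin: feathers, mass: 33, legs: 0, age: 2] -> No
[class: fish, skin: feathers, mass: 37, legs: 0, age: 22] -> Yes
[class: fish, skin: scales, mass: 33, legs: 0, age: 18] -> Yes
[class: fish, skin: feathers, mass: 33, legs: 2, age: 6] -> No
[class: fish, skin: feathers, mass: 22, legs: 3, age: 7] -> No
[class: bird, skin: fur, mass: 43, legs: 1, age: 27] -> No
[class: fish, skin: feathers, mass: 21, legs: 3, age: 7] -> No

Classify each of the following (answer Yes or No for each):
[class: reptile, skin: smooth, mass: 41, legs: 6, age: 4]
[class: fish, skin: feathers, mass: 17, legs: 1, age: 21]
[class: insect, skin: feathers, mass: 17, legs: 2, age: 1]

No, Yes, No

Rule: class is fish AND age ≥ 10. This holds for each 'Yes' example and fails for each 'No' one.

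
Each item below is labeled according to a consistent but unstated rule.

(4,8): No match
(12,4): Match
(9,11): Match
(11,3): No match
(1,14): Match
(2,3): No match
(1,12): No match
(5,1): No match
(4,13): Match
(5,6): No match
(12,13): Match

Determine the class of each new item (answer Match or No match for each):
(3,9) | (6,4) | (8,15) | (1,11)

The simplest hypothesis consistent with all the labels is: sum ≥ 15.
(3,9) — 3+9 = 12, hence No match.
(6,4) — 6+4 = 10, hence No match.
(8,15) — 8+15 = 23, hence Match.
(1,11) — 1+11 = 12, hence No match.

No match, No match, Match, No match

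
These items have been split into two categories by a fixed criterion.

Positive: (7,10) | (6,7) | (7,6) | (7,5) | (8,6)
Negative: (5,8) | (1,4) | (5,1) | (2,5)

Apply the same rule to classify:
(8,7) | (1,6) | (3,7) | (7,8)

The classifier is using: first ≥ 6.
(8,7): first 8 — satisfies this, so Positive. (1,6): first 1 — does not fit, so Negative. (3,7): first 3 — does not fit, so Negative. (7,8): first 7 — satisfies this, so Positive.

Positive, Negative, Negative, Positive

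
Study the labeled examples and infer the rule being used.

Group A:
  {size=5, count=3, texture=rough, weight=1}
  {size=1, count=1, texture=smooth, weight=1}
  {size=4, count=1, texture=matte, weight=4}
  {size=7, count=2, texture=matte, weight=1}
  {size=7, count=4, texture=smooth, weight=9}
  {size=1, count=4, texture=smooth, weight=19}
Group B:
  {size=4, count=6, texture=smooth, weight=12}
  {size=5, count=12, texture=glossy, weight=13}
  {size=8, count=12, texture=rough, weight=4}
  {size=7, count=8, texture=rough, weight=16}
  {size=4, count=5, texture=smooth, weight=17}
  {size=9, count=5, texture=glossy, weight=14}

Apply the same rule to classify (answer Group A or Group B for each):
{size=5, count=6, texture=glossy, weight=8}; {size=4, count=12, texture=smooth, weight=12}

Group B, Group B

The common property of the 'Group A' items is: count ≤ 4. No 'Group B' item has it.
{size=5, count=6, texture=glossy, weight=8} → count = 6 → Group B. {size=4, count=12, texture=smooth, weight=12} → count = 12 → Group B.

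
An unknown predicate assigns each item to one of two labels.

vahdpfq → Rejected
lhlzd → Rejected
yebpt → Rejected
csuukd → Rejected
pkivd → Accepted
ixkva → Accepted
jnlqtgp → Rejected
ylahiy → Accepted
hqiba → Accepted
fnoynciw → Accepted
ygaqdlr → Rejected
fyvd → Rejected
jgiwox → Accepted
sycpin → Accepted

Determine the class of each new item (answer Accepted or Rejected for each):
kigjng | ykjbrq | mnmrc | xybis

'Accepted' ⟺ contains 'i'.
kigjng: has 'i' — qualifies, so Accepted. ykjbrq: no 'i' — does not satisfy this, so Rejected. mnmrc: no 'i' — does not satisfy this, so Rejected. xybis: has 'i' — qualifies, so Accepted.

Accepted, Rejected, Rejected, Accepted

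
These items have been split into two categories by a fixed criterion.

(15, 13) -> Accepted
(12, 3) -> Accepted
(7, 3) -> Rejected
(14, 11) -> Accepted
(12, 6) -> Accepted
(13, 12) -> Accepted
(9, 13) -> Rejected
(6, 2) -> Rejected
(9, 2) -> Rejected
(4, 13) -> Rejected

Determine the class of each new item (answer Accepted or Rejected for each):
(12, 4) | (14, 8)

Accepted, Accepted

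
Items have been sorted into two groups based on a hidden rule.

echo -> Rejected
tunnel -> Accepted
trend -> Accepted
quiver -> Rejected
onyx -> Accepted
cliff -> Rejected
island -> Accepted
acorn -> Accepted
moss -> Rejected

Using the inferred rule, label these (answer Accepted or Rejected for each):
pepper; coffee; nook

Rejected, Rejected, Accepted

Every 'Accepted' example satisfies: contains 'n'. None of the 'Rejected' examples do.
pepper: no 'n' — fails the rule, so Rejected.
coffee: no 'n' — fails the rule, so Rejected.
nook: has 'n' — has this property, so Accepted.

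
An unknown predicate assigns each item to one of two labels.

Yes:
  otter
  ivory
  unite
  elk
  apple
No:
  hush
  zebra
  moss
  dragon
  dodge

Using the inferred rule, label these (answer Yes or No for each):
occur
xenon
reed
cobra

Yes, No, No, No

The common property of the 'Yes' items is: starts with a vowel. No 'No' item has it.
occur: Yes (starts with 'o'). xenon: No (starts with 'x'). reed: No (starts with 'r'). cobra: No (starts with 'c').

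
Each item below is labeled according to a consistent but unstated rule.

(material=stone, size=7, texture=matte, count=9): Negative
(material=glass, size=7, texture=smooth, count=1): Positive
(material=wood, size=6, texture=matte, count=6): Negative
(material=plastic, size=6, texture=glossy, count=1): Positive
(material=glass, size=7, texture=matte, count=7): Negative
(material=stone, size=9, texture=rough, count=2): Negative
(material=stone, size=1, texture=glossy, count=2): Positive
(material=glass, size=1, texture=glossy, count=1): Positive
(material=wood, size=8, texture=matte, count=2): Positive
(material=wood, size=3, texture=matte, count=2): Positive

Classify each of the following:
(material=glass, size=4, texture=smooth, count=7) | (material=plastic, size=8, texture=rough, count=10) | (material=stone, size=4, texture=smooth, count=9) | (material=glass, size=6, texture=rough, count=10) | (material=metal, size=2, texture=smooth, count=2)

The classifier is using: size ≤ 8 AND count ≤ 2.
(material=glass, size=4, texture=smooth, count=7): size = 4, count = 7 — fails this test, so Negative. (material=plastic, size=8, texture=rough, count=10): size = 8, count = 10 — fails this test, so Negative. (material=stone, size=4, texture=smooth, count=9): size = 4, count = 9 — fails this test, so Negative. (material=glass, size=6, texture=rough, count=10): size = 6, count = 10 — fails this test, so Negative. (material=metal, size=2, texture=smooth, count=2): size = 2, count = 2 — passes, so Positive.

Negative, Negative, Negative, Negative, Positive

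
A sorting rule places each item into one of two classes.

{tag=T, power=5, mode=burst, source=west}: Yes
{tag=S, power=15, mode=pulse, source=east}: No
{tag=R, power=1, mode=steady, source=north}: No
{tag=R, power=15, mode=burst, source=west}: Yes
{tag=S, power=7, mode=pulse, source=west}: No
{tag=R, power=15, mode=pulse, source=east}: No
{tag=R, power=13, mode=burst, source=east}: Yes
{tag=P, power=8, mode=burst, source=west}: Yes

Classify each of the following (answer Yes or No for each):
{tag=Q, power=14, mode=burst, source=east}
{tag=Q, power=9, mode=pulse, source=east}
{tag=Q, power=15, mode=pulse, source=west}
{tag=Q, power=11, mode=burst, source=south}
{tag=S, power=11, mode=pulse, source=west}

Yes, No, No, Yes, No

One predicate separates the groups cleanly: mode is burst.
Yes: {tag=Q, power=14, mode=burst, source=east}, since mode is burst.
No: {tag=Q, power=9, mode=pulse, source=east}, since mode is pulse.
No: {tag=Q, power=15, mode=pulse, source=west}, since mode is pulse.
Yes: {tag=Q, power=11, mode=burst, source=south}, since mode is burst.
No: {tag=S, power=11, mode=pulse, source=west}, since mode is pulse.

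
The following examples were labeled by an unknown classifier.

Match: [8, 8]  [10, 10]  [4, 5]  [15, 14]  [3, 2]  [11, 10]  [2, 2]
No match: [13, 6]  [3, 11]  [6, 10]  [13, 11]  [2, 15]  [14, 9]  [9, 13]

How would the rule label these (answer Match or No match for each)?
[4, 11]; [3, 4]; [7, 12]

A rule that fits every label: |first − second| ≤ 1 — true of each 'Match' example, false of each 'No match' one.
No match: [4, 11], since |4−11| = 7. Match: [3, 4], since |3−4| = 1. No match: [7, 12], since |7−12| = 5.

No match, Match, No match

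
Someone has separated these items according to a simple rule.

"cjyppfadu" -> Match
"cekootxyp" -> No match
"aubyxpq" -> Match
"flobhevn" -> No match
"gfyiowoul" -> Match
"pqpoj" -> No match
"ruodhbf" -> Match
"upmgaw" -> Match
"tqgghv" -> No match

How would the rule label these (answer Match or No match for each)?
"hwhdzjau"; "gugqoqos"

Comparing the two groups points to one rule — contains 'u'.
"hwhdzjau": has 'u', qualifies → Match. "gugqoqos": has 'u', qualifies → Match.

Match, Match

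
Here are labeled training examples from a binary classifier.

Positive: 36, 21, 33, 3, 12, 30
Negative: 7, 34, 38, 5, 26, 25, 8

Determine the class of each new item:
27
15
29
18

The simplest hypothesis consistent with all the labels is: multiple of 3.
Positive: 27, since 27 = 3·9.
Positive: 15, since 15 = 3·5.
Negative: 29, since 29 = 3·9 + 2.
Positive: 18, since 18 = 3·6.

Positive, Positive, Negative, Positive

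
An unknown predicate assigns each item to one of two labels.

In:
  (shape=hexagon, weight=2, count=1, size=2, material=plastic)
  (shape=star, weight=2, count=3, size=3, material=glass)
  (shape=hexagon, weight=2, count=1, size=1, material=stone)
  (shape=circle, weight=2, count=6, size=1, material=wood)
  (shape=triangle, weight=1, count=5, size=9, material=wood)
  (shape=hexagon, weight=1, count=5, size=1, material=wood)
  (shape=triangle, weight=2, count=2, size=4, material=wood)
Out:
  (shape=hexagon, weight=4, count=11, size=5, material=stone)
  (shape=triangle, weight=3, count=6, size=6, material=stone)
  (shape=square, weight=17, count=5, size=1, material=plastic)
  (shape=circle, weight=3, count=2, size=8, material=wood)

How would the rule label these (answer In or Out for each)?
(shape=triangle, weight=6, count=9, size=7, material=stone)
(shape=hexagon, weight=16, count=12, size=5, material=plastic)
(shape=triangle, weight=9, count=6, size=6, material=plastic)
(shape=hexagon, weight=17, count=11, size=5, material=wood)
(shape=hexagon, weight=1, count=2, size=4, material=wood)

'In' ⟺ weight ≤ 2.

Out, Out, Out, Out, In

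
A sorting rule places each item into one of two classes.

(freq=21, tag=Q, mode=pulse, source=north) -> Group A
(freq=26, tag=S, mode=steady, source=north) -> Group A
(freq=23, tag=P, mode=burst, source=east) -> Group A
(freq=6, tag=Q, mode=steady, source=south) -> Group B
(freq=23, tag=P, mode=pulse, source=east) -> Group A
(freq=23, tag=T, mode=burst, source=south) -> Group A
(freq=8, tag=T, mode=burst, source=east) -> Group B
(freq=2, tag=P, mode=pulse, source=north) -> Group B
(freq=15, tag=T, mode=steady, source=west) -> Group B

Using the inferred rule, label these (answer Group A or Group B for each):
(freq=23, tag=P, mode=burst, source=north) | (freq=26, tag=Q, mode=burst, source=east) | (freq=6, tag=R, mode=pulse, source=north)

Group A, Group A, Group B

The distinguishing property — freq ≥ 21 — holds for all the 'Group A' cases and none of the 'Group B' cases.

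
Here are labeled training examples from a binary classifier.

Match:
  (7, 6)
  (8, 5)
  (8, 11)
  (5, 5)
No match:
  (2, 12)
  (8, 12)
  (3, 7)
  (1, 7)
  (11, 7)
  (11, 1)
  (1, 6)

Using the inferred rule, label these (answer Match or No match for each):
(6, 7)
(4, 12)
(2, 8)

The classifier is using: |first − second| ≤ 3.
(6, 7) → |6−7| = 1 → Match.
(4, 12) → |4−12| = 8 → No match.
(2, 8) → |2−8| = 6 → No match.

Match, No match, No match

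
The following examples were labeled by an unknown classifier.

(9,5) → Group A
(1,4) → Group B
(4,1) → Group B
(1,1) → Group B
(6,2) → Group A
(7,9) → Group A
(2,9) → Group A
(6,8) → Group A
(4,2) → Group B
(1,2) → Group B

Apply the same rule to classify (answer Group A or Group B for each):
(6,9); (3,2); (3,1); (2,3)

Group A, Group B, Group B, Group B

A rule that fits every label: sum ≥ 8 — true of each 'Group A' example, false of each 'Group B' one.
(6,9) — 6+9 = 15, hence Group A. (3,2) — 3+2 = 5, hence Group B. (3,1) — 3+1 = 4, hence Group B. (2,3) — 2+3 = 5, hence Group B.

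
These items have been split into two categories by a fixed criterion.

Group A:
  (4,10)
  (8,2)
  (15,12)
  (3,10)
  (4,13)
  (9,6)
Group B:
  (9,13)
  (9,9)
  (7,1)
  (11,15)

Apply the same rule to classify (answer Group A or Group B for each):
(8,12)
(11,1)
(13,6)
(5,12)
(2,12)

Group A, Group B, Group A, Group A, Group A

A rule that fits every label: product is even — true of each 'Group A' example, false of each 'Group B' one.
(8,12) → 8·12 = 96 → Group A.
(11,1) → 11·1 = 11 → Group B.
(13,6) → 13·6 = 78 → Group A.
(5,12) → 5·12 = 60 → Group A.
(2,12) → 2·12 = 24 → Group A.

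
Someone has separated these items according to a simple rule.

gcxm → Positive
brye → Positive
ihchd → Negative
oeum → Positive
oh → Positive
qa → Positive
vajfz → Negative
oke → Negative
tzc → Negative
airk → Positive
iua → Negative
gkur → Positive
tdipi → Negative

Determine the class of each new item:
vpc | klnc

Comparing the two groups points to one rule — even length.
vpc → length 3 → Negative. klnc → length 4 → Positive.

Negative, Positive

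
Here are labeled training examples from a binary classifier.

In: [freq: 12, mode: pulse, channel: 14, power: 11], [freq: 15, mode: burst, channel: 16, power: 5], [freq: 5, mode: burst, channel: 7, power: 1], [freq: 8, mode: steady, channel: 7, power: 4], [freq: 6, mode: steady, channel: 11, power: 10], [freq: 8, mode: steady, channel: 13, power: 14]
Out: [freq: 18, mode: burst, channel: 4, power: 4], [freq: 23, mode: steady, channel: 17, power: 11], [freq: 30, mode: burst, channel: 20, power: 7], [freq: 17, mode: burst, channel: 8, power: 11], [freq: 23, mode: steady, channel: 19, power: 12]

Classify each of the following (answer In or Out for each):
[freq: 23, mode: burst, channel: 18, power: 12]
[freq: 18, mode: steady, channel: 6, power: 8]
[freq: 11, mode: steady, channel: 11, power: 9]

A rule that fits every label: freq ≤ 15 — true of each 'In' example, false of each 'Out' one.
[freq: 23, mode: burst, channel: 18, power: 12]: Out (freq = 23). [freq: 18, mode: steady, channel: 6, power: 8]: Out (freq = 18). [freq: 11, mode: steady, channel: 11, power: 9]: In (freq = 11).

Out, Out, In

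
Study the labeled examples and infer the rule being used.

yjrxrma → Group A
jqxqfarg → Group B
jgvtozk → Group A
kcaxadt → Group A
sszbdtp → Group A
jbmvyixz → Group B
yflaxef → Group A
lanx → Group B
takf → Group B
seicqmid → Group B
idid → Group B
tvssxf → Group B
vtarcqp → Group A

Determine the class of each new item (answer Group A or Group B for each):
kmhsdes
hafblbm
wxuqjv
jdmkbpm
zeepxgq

Group A, Group A, Group B, Group A, Group A

The classifier is using: odd length.
kmhsdes: length 7 — meets the rule, so Group A.
hafblbm: length 7 — meets the rule, so Group A.
wxuqjv: length 6 — does not pass, so Group B.
jdmkbpm: length 7 — meets the rule, so Group A.
zeepxgq: length 7 — meets the rule, so Group A.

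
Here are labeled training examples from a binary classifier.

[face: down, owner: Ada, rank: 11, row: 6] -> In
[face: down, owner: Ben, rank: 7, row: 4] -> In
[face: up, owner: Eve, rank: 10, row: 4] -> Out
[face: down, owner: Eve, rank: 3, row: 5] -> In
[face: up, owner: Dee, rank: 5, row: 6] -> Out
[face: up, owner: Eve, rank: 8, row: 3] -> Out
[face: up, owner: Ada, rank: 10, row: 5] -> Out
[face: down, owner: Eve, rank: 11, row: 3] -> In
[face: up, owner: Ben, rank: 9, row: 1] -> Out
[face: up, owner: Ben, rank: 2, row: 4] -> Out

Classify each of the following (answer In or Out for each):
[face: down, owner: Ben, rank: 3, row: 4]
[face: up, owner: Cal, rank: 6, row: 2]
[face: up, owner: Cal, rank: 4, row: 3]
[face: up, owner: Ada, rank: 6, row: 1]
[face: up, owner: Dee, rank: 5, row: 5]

Rule: face is down. This holds for each 'In' example and fails for each 'Out' one.
[face: down, owner: Ben, rank: 3, row: 4]: face is down, satisfies this → In. [face: up, owner: Cal, rank: 6, row: 2]: face is up, fails this test → Out. [face: up, owner: Cal, rank: 4, row: 3]: face is up, fails this test → Out. [face: up, owner: Ada, rank: 6, row: 1]: face is up, fails this test → Out. [face: up, owner: Dee, rank: 5, row: 5]: face is up, fails this test → Out.

In, Out, Out, Out, Out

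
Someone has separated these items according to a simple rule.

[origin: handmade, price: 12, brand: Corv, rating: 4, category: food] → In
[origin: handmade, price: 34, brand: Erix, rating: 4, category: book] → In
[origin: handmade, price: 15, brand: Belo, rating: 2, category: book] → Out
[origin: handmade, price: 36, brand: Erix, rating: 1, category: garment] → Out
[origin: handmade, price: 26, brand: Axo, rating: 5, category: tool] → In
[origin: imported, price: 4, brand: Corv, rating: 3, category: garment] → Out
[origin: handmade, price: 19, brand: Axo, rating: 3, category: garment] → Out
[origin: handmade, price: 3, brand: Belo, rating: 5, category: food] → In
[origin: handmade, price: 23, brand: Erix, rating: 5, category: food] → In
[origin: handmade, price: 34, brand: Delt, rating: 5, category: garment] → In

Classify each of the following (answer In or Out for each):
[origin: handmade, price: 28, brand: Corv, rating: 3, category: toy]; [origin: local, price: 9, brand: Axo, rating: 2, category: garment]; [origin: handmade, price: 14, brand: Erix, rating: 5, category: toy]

Out, Out, In

'In' ⟺ rating ≥ 4.
Out: [origin: handmade, price: 28, brand: Corv, rating: 3, category: toy], since rating = 3.
Out: [origin: local, price: 9, brand: Axo, rating: 2, category: garment], since rating = 2.
In: [origin: handmade, price: 14, brand: Erix, rating: 5, category: toy], since rating = 5.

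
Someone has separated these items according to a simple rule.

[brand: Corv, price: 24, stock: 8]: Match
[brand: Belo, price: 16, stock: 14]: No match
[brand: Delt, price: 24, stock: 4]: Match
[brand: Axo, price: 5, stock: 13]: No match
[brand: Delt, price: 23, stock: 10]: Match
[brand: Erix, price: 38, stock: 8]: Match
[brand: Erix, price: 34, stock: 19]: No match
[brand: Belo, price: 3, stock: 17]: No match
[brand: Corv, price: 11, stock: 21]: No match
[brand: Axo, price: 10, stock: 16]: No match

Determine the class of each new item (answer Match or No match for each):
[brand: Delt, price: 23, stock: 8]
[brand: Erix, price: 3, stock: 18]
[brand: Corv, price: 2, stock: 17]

A rule that fits every label: stock ≤ 10 — true of each 'Match' example, false of each 'No match' one.

Match, No match, No match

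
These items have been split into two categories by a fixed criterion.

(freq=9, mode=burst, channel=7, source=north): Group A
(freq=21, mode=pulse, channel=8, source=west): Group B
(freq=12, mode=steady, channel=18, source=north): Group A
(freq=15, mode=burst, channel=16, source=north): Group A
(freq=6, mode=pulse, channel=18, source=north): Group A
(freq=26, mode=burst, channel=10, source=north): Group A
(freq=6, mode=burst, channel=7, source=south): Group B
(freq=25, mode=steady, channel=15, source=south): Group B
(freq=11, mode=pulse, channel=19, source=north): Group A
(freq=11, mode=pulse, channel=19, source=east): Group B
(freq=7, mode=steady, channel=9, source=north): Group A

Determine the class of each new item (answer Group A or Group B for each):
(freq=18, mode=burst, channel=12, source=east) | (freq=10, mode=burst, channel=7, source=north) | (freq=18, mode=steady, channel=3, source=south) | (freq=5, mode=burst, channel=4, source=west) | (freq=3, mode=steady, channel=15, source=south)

Group B, Group A, Group B, Group B, Group B

One predicate separates the groups cleanly: source is north.
(freq=18, mode=burst, channel=12, source=east): source is east, does not satisfy this → Group B.
(freq=10, mode=burst, channel=7, source=north): source is north, satisfies this → Group A.
(freq=18, mode=steady, channel=3, source=south): source is south, does not satisfy this → Group B.
(freq=5, mode=burst, channel=4, source=west): source is west, does not satisfy this → Group B.
(freq=3, mode=steady, channel=15, source=south): source is south, does not satisfy this → Group B.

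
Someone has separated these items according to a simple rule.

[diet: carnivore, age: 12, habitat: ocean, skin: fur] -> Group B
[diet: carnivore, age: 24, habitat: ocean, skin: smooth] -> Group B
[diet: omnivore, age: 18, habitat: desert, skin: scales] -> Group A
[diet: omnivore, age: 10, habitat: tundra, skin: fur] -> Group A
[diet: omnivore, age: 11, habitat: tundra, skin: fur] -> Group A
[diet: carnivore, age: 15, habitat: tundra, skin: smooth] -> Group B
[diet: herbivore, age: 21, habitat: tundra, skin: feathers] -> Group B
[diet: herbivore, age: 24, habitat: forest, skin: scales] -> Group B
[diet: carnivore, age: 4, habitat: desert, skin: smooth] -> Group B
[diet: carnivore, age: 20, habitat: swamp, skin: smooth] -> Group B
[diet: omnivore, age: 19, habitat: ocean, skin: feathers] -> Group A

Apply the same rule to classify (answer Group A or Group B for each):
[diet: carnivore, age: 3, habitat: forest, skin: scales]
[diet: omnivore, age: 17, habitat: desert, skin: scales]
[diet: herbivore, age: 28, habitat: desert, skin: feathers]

The simplest hypothesis consistent with all the labels is: diet is omnivore.
[diet: carnivore, age: 3, habitat: forest, skin: scales] — diet is carnivore, hence Group B.
[diet: omnivore, age: 17, habitat: desert, skin: scales] — diet is omnivore, hence Group A.
[diet: herbivore, age: 28, habitat: desert, skin: feathers] — diet is herbivore, hence Group B.

Group B, Group A, Group B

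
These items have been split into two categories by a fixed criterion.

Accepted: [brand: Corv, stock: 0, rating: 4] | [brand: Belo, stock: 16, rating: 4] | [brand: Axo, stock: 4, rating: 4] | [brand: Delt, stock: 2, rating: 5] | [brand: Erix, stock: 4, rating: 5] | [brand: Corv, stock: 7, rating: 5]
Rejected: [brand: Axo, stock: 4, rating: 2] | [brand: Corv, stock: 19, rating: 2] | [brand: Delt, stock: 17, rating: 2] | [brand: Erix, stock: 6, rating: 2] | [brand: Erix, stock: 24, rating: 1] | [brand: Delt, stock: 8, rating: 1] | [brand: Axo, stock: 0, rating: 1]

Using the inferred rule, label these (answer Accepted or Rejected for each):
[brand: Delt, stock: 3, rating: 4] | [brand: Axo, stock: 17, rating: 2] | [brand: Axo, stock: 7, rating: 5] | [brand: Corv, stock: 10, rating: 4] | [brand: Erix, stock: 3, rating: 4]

Accepted, Rejected, Accepted, Accepted, Accepted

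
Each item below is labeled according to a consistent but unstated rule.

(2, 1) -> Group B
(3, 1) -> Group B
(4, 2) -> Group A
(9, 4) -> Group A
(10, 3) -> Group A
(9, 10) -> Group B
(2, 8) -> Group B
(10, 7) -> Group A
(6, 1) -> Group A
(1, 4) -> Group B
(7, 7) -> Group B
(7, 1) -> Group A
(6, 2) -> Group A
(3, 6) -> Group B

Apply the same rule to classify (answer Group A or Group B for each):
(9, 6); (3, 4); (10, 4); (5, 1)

The pattern is that an item is 'Group A' exactly when: first > second AND sum ≥ 5.
(9, 6): 9 > 6, 9+6 = 15 — fits, so Group A. (3, 4): 3 < 4, 3+4 = 7 — fails the rule, so Group B. (10, 4): 10 > 4, 10+4 = 14 — fits, so Group A. (5, 1): 5 > 1, 5+1 = 6 — fits, so Group A.

Group A, Group B, Group A, Group A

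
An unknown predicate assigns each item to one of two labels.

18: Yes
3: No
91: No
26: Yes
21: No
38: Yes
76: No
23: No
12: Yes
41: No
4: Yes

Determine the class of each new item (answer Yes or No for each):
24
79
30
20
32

Yes, No, Yes, Yes, Yes

'Yes' ⟺ even AND at most 38.
24: 24 is even, 24 ≤ 38 — passes, so Yes. 79: 79 is odd, 79 > 38 — fails the rule, so No. 30: 30 is even, 30 ≤ 38 — passes, so Yes. 20: 20 is even, 20 ≤ 38 — passes, so Yes. 32: 32 is even, 32 ≤ 38 — passes, so Yes.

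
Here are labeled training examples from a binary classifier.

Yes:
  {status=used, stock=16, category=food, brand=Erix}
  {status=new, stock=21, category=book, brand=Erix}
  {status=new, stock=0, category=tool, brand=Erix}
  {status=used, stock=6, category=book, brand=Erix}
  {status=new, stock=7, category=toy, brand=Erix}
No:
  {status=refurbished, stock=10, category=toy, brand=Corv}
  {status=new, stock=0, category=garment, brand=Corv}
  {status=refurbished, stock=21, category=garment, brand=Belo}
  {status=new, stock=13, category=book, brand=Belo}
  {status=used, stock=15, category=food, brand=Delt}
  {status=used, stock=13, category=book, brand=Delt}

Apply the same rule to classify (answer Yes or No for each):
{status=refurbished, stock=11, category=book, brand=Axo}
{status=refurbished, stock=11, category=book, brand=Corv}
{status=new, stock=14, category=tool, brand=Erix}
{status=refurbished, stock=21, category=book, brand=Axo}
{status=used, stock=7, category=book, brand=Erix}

Looking at the examples, the only property every 'Yes' case has and every 'No' case lacks is: brand is Erix.

No, No, Yes, No, Yes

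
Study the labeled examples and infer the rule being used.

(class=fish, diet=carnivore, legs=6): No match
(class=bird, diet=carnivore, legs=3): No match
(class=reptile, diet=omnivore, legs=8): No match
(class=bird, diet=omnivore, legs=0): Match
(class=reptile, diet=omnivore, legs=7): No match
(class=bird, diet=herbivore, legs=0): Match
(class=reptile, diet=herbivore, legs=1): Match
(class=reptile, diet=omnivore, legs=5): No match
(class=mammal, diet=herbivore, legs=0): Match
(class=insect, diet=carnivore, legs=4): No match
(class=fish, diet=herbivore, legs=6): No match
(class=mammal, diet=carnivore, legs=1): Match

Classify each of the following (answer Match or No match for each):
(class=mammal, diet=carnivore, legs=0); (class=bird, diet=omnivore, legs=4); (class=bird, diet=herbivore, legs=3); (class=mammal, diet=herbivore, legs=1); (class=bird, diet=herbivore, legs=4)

Match, No match, No match, Match, No match

'Match' ⟺ legs ≤ 1.
(class=mammal, diet=carnivore, legs=0): Match (legs = 0). (class=bird, diet=omnivore, legs=4): No match (legs = 4). (class=bird, diet=herbivore, legs=3): No match (legs = 3). (class=mammal, diet=herbivore, legs=1): Match (legs = 1). (class=bird, diet=herbivore, legs=4): No match (legs = 4).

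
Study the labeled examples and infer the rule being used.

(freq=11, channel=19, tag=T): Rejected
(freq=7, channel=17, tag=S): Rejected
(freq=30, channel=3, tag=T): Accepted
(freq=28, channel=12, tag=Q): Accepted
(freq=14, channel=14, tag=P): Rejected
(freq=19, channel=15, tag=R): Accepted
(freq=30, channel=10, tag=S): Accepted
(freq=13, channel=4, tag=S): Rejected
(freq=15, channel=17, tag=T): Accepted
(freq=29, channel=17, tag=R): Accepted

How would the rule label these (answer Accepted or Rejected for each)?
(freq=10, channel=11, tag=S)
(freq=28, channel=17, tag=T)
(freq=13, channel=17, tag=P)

Rejected, Accepted, Rejected

The distinguishing property — freq ≥ 15 — holds for all the 'Accepted' cases and none of the 'Rejected' cases.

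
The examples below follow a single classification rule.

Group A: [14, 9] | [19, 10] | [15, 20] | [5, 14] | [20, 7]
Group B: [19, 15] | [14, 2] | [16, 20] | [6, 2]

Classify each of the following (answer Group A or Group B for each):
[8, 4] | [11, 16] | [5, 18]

Group B, Group A, Group A

Checking candidate rules against both groups, what survives is: sum is odd.
[8, 4] → 8+4 = 12 → Group B.
[11, 16] → 11+16 = 27 → Group A.
[5, 18] → 5+18 = 23 → Group A.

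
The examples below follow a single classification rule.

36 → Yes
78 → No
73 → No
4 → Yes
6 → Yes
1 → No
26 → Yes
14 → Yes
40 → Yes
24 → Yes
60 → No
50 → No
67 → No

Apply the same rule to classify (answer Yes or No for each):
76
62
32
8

The classifier is using: even AND at most 40.
76 → 76 is even, 76 > 40 → No. 62 → 62 is even, 62 > 40 → No. 32 → 32 is even, 32 ≤ 40 → Yes. 8 → 8 is even, 8 ≤ 40 → Yes.

No, No, Yes, Yes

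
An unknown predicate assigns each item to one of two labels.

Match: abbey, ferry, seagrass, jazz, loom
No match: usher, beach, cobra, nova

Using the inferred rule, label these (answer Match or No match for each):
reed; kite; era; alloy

Match, No match, No match, Match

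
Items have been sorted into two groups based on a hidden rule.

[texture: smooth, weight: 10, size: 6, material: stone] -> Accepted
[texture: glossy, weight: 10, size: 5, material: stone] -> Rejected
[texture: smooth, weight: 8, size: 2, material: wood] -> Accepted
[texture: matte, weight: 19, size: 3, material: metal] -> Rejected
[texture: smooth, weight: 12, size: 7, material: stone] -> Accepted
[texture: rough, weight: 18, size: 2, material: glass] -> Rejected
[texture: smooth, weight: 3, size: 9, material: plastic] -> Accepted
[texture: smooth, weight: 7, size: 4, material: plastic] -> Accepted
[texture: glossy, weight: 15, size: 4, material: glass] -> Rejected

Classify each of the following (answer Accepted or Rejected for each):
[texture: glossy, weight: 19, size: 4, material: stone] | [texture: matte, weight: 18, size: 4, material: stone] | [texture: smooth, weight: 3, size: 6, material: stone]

Rejected, Rejected, Accepted

The classifier is using: texture is smooth.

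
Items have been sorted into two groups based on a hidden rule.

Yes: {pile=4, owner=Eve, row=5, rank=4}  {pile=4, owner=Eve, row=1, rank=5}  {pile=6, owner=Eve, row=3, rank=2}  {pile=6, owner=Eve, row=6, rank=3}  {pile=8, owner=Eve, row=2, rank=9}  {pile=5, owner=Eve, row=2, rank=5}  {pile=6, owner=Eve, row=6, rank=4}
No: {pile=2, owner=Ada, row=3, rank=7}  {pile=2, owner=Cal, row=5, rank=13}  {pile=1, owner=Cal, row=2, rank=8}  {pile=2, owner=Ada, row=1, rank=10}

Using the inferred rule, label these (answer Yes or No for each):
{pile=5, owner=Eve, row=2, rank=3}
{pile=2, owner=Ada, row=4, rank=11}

Yes, No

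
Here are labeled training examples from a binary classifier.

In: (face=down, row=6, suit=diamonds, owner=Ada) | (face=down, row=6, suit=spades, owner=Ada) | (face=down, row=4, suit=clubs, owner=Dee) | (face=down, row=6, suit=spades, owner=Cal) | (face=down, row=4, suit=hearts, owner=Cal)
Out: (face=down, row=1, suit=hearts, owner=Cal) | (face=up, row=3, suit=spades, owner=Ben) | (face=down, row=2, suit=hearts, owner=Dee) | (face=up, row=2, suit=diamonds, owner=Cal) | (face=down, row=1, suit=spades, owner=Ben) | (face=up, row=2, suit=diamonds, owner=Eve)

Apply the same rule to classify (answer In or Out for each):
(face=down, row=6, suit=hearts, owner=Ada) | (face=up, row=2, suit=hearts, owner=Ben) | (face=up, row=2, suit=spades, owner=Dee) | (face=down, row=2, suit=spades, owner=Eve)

All 'In' examples share one property — row ≥ 4 — and every 'Out' example lacks it.
(face=down, row=6, suit=hearts, owner=Ada): row = 6 — matches, so In.
(face=up, row=2, suit=hearts, owner=Ben): row = 2 — lacks this property, so Out.
(face=up, row=2, suit=spades, owner=Dee): row = 2 — lacks this property, so Out.
(face=down, row=2, suit=spades, owner=Eve): row = 2 — lacks this property, so Out.

In, Out, Out, Out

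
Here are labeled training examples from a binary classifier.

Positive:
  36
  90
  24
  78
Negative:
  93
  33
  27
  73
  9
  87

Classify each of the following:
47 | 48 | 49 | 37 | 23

The classifier is using: even.
47 — 47 is odd, hence Negative. 48 — 48 is even, hence Positive. 49 — 49 is odd, hence Negative. 37 — 37 is odd, hence Negative. 23 — 23 is odd, hence Negative.

Negative, Positive, Negative, Negative, Negative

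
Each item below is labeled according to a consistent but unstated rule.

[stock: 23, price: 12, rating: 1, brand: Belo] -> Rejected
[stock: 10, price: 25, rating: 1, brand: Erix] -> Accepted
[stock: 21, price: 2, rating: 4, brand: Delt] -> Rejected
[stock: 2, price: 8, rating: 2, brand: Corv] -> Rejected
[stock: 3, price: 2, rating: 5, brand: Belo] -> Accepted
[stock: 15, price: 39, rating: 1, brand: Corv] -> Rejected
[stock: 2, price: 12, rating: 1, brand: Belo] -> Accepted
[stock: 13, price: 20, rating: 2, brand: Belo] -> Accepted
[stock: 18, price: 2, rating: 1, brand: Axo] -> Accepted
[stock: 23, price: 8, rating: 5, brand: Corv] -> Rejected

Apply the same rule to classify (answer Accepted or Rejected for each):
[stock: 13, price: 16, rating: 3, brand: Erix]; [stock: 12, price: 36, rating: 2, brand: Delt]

Accepted, Accepted

The rule appears to be: brand is not Corv AND stock ≤ 18.
[stock: 13, price: 16, rating: 3, brand: Erix]: brand is Erix, stock = 13 — fits, so Accepted.
[stock: 12, price: 36, rating: 2, brand: Delt]: brand is Delt, stock = 12 — fits, so Accepted.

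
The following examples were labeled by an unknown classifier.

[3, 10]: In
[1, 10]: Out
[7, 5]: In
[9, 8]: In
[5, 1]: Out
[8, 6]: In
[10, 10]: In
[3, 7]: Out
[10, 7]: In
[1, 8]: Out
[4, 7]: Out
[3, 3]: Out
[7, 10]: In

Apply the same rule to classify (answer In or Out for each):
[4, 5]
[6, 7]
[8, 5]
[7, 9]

The common property of the 'In' items is: sum ≥ 12. No 'Out' item has it.
[4, 5] → 4+5 = 9 → Out.
[6, 7] → 6+7 = 13 → In.
[8, 5] → 8+5 = 13 → In.
[7, 9] → 7+9 = 16 → In.

Out, In, In, In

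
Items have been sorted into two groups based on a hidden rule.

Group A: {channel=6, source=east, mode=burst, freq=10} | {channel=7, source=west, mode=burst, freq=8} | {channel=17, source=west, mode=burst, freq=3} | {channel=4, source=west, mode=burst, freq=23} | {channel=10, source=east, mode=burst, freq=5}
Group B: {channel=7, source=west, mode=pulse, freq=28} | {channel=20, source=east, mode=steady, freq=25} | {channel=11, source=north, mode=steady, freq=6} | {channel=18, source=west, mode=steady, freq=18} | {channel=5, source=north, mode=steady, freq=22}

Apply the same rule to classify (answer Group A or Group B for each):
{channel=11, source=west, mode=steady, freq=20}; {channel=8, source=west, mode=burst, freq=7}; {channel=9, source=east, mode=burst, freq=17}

The simplest hypothesis consistent with all the labels is: mode is burst.
{channel=11, source=west, mode=steady, freq=20} → mode is steady → Group B. {channel=8, source=west, mode=burst, freq=7} → mode is burst → Group A. {channel=9, source=east, mode=burst, freq=17} → mode is burst → Group A.

Group B, Group A, Group A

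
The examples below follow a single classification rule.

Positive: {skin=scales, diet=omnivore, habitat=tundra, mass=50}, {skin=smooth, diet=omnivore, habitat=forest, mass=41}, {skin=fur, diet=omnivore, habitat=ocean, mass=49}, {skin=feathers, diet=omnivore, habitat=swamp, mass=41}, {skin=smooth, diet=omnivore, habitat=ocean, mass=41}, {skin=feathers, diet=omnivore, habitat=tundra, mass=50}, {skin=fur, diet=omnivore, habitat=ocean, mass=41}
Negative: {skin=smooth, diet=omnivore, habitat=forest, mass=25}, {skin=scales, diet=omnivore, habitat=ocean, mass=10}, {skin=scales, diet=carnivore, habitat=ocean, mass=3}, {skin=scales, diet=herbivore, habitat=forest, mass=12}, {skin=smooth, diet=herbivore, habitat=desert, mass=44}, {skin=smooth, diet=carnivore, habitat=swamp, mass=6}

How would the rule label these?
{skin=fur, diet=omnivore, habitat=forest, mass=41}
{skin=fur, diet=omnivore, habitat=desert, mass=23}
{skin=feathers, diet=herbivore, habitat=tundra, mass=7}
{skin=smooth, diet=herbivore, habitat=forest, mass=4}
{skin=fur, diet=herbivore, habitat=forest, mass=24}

Positive, Negative, Negative, Negative, Negative

The pattern is that an item is 'Positive' exactly when: diet is omnivore AND mass ≥ 41.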